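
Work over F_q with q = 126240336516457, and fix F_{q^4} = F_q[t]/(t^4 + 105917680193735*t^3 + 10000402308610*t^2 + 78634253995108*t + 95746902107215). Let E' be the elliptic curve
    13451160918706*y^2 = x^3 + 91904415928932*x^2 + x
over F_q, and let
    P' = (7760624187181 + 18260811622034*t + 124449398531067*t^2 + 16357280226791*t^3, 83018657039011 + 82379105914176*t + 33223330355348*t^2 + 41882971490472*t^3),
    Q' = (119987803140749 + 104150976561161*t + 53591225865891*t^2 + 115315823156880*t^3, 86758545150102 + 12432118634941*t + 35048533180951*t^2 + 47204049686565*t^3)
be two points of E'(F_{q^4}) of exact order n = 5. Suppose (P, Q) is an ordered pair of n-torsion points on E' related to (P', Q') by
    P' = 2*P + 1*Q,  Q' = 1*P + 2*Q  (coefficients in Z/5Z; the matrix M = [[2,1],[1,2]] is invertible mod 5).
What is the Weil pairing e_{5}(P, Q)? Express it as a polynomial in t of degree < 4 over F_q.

Alternating bilinearity on E[5] (values in mu_{5} in F_{126240336516457^4}) gives e(P',Q') = e(P,Q)^det(M).
2*2 - 1*1 = 3; reduced mod 5: det = 3, inverse 2.
Undo Montgomery via alpha=102215520412467, beta=50846288643276: (a',b')=(117509995894254,0) over F_{126240336516457}.
Build f_{5,P'} and f_{5,Q'} via the 3-bit ladder of 5=101_2; evaluate at shifted divisors; quotient in F_{126240336516457^4}.
Miller gives e_{5}(P',Q') = 80110860967589 + 39741251777062*t + 63801081437871*t^2 + 125508899663622*t^3 in F_{126240336516457^4}.
Hence e(P,Q) = 70086783448315 + 23506233693140*t + 60933327330260*t^2 + 92577348169633*t^3 in F_{126240336516457^4}^*.

70086783448315 + 23506233693140*t + 60933327330260*t^2 + 92577348169633*t^3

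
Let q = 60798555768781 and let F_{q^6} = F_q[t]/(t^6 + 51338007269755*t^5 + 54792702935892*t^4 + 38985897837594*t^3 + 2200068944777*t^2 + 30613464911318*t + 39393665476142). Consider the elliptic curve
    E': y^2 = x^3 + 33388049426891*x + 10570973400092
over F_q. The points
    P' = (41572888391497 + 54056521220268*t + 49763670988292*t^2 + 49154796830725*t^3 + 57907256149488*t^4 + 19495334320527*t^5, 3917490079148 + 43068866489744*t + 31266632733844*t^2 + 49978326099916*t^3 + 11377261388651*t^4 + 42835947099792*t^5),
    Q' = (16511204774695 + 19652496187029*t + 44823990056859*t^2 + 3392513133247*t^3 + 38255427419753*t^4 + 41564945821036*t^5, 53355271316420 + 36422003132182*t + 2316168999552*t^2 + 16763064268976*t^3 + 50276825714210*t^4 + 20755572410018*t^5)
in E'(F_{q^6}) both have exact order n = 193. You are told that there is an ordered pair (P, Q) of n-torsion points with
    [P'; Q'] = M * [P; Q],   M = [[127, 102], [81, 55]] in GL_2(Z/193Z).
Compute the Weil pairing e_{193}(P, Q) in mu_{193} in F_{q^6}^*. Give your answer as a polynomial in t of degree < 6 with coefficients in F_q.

32251178954510 + 23144294997742*t + 35558581791705*t^2 + 15782313713705*t^3 + 35514072832776*t^4 + 1209268491842*t^5

The 193-Weil pairing on E[193] over F_{60798555768781} is alternating-bilinear: e_{193}(P',Q') = e_{193}(P,Q)^det(M).
Hence e(P,Q) = e(P',Q')^{60} where 60 = 74^{-1} mod 193.
8-bit Miller (11000001) on E'/F_{60798555768781} with a'=33388049426891, b'=10570973400092: accumulate tangent/chord ratios at Q'+S and P'+S'.
Miller gives e_{193}(P',Q') = 53023947410473 + 15292335173498*t + 31023338903458*t^2 + 42203129474592*t^3 + 15009463276362*t^4 + 49178313886795*t^5 in F_{60798555768781^6}.
Thus e_{193}(P,Q) = 32251178954510 + 23144294997742*t + 35558581791705*t^2 + 15782313713705*t^3 + 35514072832776*t^4 + 1209268491842*t^5.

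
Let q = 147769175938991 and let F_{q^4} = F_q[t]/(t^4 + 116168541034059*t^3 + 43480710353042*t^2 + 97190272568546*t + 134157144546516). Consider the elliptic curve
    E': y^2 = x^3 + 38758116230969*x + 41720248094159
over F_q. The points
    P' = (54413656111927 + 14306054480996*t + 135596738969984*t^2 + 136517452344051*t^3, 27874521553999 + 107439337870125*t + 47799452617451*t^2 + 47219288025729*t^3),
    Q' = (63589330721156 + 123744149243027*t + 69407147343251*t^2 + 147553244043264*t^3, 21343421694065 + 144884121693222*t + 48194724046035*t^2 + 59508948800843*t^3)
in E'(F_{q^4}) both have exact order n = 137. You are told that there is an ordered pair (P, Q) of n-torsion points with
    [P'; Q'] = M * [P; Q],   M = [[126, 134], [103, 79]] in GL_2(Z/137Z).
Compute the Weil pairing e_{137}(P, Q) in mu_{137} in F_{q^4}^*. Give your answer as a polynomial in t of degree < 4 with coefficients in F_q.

e_{137} is bilinear + alternating on E[137], so e_{137}(126*P + 134*Q, 103*P + 79*Q) = e_{137}(P,Q)^(126*79-134*103).
Inverting 125 mod 137: 57. Thus e_{137}(P,Q) = e(P',Q')^{57}.
n = 137 = (10001001)_2 (8 bits, wt 3); accumulate f_{137,P'}(Q'+S)/f_{137,P'}(S) along the 7-step ladder.
e_{137}(P',Q') = 71257563814759 + 86907965207518*t + 77453019162673*t^2 + 72137281263522*t^3.
Hence e(P,Q) = 33981240725117 + 102462505557985*t + 35145593840005*t^2 + 36542360557559*t^3 in F_{147769175938991^4}^*.

33981240725117 + 102462505557985*t + 35145593840005*t^2 + 36542360557559*t^3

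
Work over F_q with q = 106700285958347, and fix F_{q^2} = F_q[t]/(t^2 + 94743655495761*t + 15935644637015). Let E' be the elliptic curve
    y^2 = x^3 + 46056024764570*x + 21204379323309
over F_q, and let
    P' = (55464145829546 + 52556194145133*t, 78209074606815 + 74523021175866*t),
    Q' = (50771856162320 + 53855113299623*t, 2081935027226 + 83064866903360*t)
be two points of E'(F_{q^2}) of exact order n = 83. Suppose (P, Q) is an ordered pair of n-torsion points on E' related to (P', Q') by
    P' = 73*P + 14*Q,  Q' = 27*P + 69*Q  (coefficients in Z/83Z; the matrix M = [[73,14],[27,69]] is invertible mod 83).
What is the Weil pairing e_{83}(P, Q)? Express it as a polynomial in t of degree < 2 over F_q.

19720337459837 + 57270105840145*t

e_{83}(aP+bQ,cP+dQ) = e_{83}(P,Q)^(ad-bc); with (a,b,c,d)=(73,14,27,69) this gives the det-83 law.
So e_{83}(P,Q) = e_{83}(P',Q')^{68}, since 11*68 = 1 mod 83.
Run Miller on y^2=x^3+46056024764570*x+21204379323309 over F_{106700285958347}: ladder 1010011 (7 bits); e = f_P(D_Q)/f_Q(D_P).
Result: e(P',Q') = 50925166554917 + 35552662601959*t.
Thus e_{83}(P,Q) = 19720337459837 + 57270105840145*t.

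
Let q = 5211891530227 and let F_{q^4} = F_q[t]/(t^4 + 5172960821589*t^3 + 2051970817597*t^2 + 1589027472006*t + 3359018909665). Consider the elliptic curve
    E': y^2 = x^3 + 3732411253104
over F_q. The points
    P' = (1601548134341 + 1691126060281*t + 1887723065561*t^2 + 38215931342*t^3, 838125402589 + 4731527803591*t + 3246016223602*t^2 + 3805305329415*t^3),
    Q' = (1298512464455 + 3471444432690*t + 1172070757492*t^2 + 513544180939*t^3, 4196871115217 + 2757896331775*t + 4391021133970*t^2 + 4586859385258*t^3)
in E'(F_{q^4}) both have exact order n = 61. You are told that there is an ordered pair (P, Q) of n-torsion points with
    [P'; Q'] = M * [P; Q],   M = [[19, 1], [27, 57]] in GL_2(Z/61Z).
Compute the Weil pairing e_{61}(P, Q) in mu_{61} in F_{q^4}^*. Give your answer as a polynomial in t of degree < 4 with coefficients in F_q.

4054465372218 + 2986571676517*t + 4272204223086*t^2 + 2511511025653*t^3

Since e_{61}(P,P)=e_{61}(Q,Q)=1 and e_{61}(Q,P)=e_{61}(P,Q)^{-1}, expanding e_{61}(19*P + 1*Q,27*P + 57*Q) leaves e(P,Q)^det(M).
So e_{61}(P,Q) = e_{61}(P',Q')^{45}, since 19*45 = 1 mod 61.
Double-and-add over 111101: 6-1 doublings, 5-1 additions; each step l_{T,T}/v_{2T} or l_{T,P'}/v at Q'+S for random S.
f_P(D_Q)/f_Q(D_P) = 3582135760902 + 544716303916*t + 2004324508215*t^2 + 4445390357747*t^3.
e_{61}(P,Q) = (3582135760902 + 544716303916*t + 2004324508215*t^2 + 4445390357747*t^3)^{45} = 4054465372218 + 2986571676517*t + 4272204223086*t^2 + 2511511025653*t^3.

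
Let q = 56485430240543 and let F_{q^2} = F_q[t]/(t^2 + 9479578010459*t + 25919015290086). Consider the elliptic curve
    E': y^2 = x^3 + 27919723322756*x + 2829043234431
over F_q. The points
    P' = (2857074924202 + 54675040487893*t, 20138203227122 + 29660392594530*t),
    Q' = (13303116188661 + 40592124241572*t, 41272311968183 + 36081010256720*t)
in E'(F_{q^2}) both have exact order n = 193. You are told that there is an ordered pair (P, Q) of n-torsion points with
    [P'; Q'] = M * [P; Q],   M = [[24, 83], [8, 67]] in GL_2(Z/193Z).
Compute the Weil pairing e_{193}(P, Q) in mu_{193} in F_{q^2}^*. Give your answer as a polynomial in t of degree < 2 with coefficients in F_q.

e_{193}(aP+bQ,cP+dQ) = e_{193}(P,Q)^(ad-bc); with (a,b,c,d)=(24,83,8,67) this gives the det-193 law.
det M = 24*67 - 83*8 = 944 = 172 (mod 193); 172^{-1} = 147 (mod 193).
Run Miller on y^2=x^3+27919723322756*x+2829043234431 over F_{56485430240543}: ladder 11000001 (8 bits); e = f_P(D_Q)/f_Q(D_P).
e_{193}(P',Q') = 28950414779574 + 42532091181791*t.
Raise to 147: e(P,Q) = 24612452955835 + 39143309542475*t in mu_{193}.

24612452955835 + 39143309542475*t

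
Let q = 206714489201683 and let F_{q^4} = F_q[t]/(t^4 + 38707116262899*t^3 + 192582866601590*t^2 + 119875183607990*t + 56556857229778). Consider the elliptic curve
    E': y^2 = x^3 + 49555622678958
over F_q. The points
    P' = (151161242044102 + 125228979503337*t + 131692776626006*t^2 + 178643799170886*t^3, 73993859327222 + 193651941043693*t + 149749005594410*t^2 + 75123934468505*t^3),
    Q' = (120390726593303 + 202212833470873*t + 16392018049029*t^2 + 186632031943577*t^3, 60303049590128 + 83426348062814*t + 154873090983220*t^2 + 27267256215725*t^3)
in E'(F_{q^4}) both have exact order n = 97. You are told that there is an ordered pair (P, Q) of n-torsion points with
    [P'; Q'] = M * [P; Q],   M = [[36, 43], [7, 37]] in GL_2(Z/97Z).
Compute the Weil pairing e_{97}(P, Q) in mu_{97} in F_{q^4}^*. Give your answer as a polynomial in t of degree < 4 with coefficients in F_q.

e_{97}(aP+bQ,cP+dQ) = e_{97}(P,Q)^(ad-bc); with (a,b,c,d)=(36,43,7,37) this gives the det-97 law.
So e_{97}(P,Q) = e_{97}(P',Q')^{35}, since 61*35 = 1 mod 97.
Run Miller on y^2=x^3+49555622678958 over F_{206714489201683}: ladder 1100001 (7 bits); e = f_P(D_Q)/f_Q(D_P).
Miller gives e_{97}(P',Q') = 183882026224893 + 137143392456223*t + 42972376939104*t^2 + 4456892084189*t^3 in F_{206714489201683^4}.
e_{97}(P,Q) = (183882026224893 + 137143392456223*t + 42972376939104*t^2 + 4456892084189*t^3)^{35} = 102253094189946 + 47569144588279*t + 38460879510001*t^2 + 166546454831661*t^3.

102253094189946 + 47569144588279*t + 38460879510001*t^2 + 166546454831661*t^3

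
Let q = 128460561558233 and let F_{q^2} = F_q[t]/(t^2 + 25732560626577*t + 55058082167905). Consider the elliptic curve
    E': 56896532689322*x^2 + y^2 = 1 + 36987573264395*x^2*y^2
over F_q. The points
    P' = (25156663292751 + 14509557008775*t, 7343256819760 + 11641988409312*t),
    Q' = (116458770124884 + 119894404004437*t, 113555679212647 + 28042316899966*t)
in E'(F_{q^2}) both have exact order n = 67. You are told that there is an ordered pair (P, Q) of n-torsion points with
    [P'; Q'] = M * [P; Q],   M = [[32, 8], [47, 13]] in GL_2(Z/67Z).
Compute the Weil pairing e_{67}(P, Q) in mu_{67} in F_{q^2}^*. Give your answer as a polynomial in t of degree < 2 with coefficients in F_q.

72917641424705 + 125519950359891*t

Under M = [[32,8],[47,13]] in GL_2(Z/67), e_{67}(P',Q') = e_{67}(P,Q)^(32*13-8*47 mod 67).
32*13 - 8*47 = 40; reduced mod 67: det = 40, inverse 62.
Map (x,y)_Ed via u=(1+y)/(1-y), v=(1+y)/((1-y)x) to Montgomery A=67501211663743,B=112805706156522; then to (a',b')=(36247779724390,65123499391517).
Run Miller on y^2=x^3+36247779724390*x+65123499391517 over F_{128460561558233}: ladder 1000011 (7 bits); e = f_P(D_Q)/f_Q(D_P).
So e_{67}(P',Q') = 45735680034875 + 56997978875170*t.
(45735680034875 + 56997978875170*t)^{62} mod (128460561558233,f) = 72917641424705 + 125519950359891*t.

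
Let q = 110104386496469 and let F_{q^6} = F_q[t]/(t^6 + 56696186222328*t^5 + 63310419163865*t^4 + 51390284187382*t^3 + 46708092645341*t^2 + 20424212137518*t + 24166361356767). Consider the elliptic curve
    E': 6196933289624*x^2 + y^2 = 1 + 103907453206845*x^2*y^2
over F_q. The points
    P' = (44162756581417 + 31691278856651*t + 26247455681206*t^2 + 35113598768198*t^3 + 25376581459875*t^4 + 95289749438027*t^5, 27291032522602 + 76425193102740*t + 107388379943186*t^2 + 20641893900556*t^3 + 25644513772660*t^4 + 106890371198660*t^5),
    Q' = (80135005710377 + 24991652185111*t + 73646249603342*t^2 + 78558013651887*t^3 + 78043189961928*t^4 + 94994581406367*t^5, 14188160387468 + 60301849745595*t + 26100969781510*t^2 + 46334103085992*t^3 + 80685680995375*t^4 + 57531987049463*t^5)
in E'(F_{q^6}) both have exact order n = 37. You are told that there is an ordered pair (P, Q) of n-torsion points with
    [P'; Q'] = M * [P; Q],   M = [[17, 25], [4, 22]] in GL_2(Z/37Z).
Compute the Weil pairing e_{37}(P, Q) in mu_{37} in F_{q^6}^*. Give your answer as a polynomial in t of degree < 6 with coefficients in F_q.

46806842701076 + 11848008062490*t + 38154755923428*t^2 + 3152022138944*t^3 + 97260497675306*t^4 + 51746798657660*t^5

Since e_{37}(P,P)=e_{37}(Q,Q)=1 and e_{37}(Q,P)=e_{37}(P,Q)^{-1}, expanding e_{37}(17*P + 25*Q,4*P + 22*Q) leaves e(P,Q)^det(M).
So e_{37}(P,Q) = e_{37}(P',Q')^{5}, since 15*5 = 1 mod 37.
Edwards a_E,d_E -> Montgomery A=0,B=15185966027720 -> Weierstrass 33920373778976,0 via alpha=0,beta=3098466644812.
Double-and-add over 100101: 6-1 doublings, 3-1 additions; each step l_{T,T}/v_{2T} or l_{T,P'}/v at Q'+S for random S.
f_P(D_Q)/f_Q(D_P) = 100287851088239 + 25787508587750*t + 24811121380409*t^2 + 1524820549682*t^3 + 109087777157348*t^4 + 90701268167295*t^5.
e_{37}(P,Q) = (100287851088239 + 25787508587750*t + 24811121380409*t^2 + 1524820549682*t^3 + 109087777157348*t^4 + 90701268167295*t^5)^{5} = 46806842701076 + 11848008062490*t + 38154755923428*t^2 + 3152022138944*t^3 + 97260497675306*t^4 + 51746798657660*t^5.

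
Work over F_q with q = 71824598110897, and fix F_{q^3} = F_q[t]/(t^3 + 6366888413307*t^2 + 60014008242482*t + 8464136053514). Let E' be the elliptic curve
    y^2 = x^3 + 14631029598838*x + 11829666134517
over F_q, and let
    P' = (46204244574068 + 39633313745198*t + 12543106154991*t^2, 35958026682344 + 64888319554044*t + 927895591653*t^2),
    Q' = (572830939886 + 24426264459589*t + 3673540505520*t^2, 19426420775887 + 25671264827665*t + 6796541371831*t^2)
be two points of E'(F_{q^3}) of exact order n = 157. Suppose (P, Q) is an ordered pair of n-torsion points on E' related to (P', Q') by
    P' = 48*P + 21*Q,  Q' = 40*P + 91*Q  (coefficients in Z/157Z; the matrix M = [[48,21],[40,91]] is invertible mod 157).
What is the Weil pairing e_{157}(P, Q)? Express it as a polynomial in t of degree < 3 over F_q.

27842821417239 + 49841585405533*t + 68241043797532*t^2

e_{157} is bilinear + alternating on E[157], so e_{157}(48*P + 21*Q, 40*P + 91*Q) = e_{157}(P,Q)^(48*91-21*40).
det M = 48*91 - 21*40 = 3528 = 74 (mod 157); 74^{-1} = 87 (mod 157).
8-bit Miller (10011101) on E'/F_{71824598110897} with a'=14631029598838, b'=11829666134517: accumulate tangent/chord ratios at Q'+S and P'+S'.
So e_{157}(P',Q') = 68345406918921 + 9413114453174*t + 53828901605293*t^2.
e_{157}(P,Q) = (68345406918921 + 9413114453174*t + 53828901605293*t^2)^{87} = 27842821417239 + 49841585405533*t + 68241043797532*t^2.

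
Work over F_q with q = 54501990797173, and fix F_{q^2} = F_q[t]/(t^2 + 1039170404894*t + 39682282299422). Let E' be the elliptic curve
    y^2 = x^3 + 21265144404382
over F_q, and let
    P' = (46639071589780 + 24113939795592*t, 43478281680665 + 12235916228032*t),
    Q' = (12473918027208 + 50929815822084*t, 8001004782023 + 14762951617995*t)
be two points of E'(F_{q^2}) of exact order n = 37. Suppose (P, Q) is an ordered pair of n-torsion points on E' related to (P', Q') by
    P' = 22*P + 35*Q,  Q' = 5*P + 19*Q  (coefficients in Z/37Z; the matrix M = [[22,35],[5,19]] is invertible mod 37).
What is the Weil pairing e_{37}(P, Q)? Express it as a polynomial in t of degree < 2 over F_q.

Alternating bilinearity on E[37] (values in mu_{37} in F_{54501990797173^2}) gives e(P',Q') = e(P,Q)^det(M).
det(M) mod 37 = 21; its inverse in (Z/37)^* is 30 (check: 21*30 mod 37 = 1).
Run Miller on y^2=x^3+21265144404382 over F_{54501990797173}: ladder 100101 (6 bits); e = f_P(D_Q)/f_Q(D_P).
Miller gives e_{37}(P',Q') = 13348425054789 + 44460929198807*t in F_{54501990797173^2}.
Thus e_{37}(P,Q) = 26225248824186 + 8790405544943*t.

26225248824186 + 8790405544943*t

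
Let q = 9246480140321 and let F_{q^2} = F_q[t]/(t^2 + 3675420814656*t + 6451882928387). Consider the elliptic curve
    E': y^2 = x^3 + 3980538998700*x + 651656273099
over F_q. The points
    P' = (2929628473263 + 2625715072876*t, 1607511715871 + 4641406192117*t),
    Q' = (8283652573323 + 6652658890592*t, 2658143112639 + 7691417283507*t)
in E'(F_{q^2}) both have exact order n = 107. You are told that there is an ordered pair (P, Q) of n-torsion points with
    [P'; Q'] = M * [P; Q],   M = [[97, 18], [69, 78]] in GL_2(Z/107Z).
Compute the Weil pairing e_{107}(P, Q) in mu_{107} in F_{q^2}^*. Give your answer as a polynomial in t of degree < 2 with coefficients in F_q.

5211698131513 + 7913977409017*t

The 107-Weil pairing on E[107] over F_{9246480140321} is alternating-bilinear: e_{107}(P',Q') = e_{107}(P,Q)^det(M).
So e_{107}(P,Q) = e_{107}(P',Q')^{39}, since 11*39 = 1 mod 107.
n = 107 = (1101011)_2 (7 bits, wt 5); accumulate f_{107,P'}(Q'+S)/f_{107,P'}(S) along the 6-step ladder.
f_P(D_Q)/f_Q(D_P) = 6822090091763 + 337242165311*t.
Raise to 39: e(P,Q) = 5211698131513 + 7913977409017*t in mu_{107}.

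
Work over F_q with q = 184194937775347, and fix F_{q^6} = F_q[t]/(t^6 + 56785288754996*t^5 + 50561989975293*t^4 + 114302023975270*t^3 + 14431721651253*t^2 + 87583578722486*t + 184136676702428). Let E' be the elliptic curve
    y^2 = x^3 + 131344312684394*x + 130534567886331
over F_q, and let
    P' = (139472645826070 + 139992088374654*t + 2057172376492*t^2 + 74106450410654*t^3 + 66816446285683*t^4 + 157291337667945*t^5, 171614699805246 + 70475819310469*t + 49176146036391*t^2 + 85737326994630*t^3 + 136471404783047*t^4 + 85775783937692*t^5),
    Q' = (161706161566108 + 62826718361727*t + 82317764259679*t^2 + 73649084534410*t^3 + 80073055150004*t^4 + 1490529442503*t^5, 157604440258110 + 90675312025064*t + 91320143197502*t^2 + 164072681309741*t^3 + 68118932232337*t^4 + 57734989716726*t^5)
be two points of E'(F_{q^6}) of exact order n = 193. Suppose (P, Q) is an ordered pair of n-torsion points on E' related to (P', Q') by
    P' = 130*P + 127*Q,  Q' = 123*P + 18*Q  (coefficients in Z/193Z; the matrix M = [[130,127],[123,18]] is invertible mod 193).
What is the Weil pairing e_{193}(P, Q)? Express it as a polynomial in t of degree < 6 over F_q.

179497691679051 + 127195953124602*t + 49887689408933*t^2 + 32488339164194*t^3 + 175564559299363*t^4 + 63072577755412*t^5

e_{193}(aP+bQ,cP+dQ) = e_{193}(P,Q)^(ad-bc); with (a,b,c,d)=(130,127,123,18) this gives the det-193 law.
det(M) mod 193 = 36; its inverse in (Z/193)^* is 59 (check: 36*59 mod 193 = 1).
n = 193 = (11000001)_2 (8 bits, wt 3); accumulate f_{193,P'}(Q'+S)/f_{193,P'}(S) along the 7-step ladder.
Result: e(P',Q') = 65444329256384 + 141910066683477*t + 62035806346418*t^2 + 110117235658894*t^3 + 127328472439814*t^4 + 92605670873375*t^5.
Finally e_{193}(P,Q) = 179497691679051 + 127195953124602*t + 49887689408933*t^2 + 32488339164194*t^3 + 175564559299363*t^4 + 63072577755412*t^5.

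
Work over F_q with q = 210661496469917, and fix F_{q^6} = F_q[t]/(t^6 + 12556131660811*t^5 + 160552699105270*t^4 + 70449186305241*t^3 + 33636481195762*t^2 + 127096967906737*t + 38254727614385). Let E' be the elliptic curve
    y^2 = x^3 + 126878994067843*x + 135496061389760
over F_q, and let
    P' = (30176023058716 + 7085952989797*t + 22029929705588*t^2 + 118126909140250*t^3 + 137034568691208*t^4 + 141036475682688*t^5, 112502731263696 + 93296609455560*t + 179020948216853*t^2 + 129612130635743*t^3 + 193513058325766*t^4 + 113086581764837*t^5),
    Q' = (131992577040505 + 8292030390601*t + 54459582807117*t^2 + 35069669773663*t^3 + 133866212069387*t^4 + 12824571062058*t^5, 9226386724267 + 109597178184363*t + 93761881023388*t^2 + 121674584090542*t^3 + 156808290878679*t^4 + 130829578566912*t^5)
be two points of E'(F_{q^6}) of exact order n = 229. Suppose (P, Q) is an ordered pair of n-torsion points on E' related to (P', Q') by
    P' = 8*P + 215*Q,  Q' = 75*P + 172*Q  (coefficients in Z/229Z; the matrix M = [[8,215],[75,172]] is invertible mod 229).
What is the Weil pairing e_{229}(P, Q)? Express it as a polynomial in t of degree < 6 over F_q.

The 229-Weil pairing on E[229] over F_{210661496469917} is alternating-bilinear: e_{229}(P',Q') = e_{229}(P,Q)^det(M).
Inverting 136 mod 229: 32. Thus e_{229}(P,Q) = e(P',Q')^{32}.
8-bit Miller (11100101) on E'/F_{210661496469917} with a'=126878994067843, b'=135496061389760: accumulate tangent/chord ratios at Q'+S and P'+S'.
Result: e(P',Q') = 150823333180726 + 83223097403521*t + 133476805421012*t^2 + 108266720401484*t^3 + 2450850844997*t^4 + 183685453755231*t^5.
(150823333180726 + 83223097403521*t + 133476805421012*t^2 + 108266720401484*t^3 + 2450850844997*t^4 + 183685453755231*t^5)^{32} mod (210661496469917,f) = 21575420213818 + 199994087724786*t + 20452865210851*t^2 + 67584986951254*t^3 + 140950664791520*t^4 + 183931250827548*t^5.

21575420213818 + 199994087724786*t + 20452865210851*t^2 + 67584986951254*t^3 + 140950664791520*t^4 + 183931250827548*t^5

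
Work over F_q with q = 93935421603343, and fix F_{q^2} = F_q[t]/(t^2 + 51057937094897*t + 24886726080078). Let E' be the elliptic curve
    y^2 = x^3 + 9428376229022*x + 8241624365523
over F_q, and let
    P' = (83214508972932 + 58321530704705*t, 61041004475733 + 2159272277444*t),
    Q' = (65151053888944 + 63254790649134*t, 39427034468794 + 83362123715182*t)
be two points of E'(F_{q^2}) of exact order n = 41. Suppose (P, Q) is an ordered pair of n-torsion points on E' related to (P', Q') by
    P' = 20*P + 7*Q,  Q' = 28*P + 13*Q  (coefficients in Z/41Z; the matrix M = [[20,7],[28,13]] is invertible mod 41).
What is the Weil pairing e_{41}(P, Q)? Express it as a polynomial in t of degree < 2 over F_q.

86991828913589 + 20614597007574*t

e_{41} is bilinear + alternating on E[41], so e_{41}(20*P + 7*Q, 28*P + 13*Q) = e_{41}(P,Q)^(20*13-7*28).
det(M) mod 41 = 23; its inverse in (Z/41)^* is 25 (check: 23*25 mod 41 = 1).
Double-and-add over 101001: 6-1 doublings, 3-1 additions; each step l_{T,T}/v_{2T} or l_{T,P'}/v at Q'+S for random S.
So e_{41}(P',Q') = 79321949746195 + 37110484224422*t.
Hence e(P,Q) = 86991828913589 + 20614597007574*t in F_{93935421603343^2}^*.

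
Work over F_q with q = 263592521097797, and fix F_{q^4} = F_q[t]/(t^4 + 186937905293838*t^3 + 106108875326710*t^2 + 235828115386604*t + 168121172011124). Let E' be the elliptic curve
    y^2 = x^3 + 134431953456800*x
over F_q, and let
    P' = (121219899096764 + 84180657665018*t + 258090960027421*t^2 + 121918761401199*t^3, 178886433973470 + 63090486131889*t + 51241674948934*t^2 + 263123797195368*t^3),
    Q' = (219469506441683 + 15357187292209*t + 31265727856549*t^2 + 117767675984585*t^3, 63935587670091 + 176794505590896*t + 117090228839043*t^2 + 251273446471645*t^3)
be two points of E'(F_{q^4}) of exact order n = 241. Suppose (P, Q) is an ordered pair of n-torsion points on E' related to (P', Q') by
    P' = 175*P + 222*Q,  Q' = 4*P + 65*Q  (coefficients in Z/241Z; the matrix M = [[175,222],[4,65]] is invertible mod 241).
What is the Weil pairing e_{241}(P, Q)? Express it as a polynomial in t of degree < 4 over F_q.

99161456223153 + 218997850083155*t + 63101405369862*t^2 + 71577332728755*t^3

e_{241}(aP+bQ,cP+dQ) = e_{241}(P,Q)^(ad-bc); with (a,b,c,d)=(175,222,4,65) this gives the det-241 law.
So e_{241}(P,Q) = e_{241}(P',Q')^{138}, since 124*138 = 1 mod 241.
Build f_{241,P'} and f_{241,Q'} via the 8-bit ladder of 241=11110001_2; evaluate at shifted divisors; quotient in F_{263592521097797^4}.
Miller gives e_{241}(P',Q') = 5563157999147 + 36019097131667*t + 171631078512543*t^2 + 232608383728484*t^3 in F_{263592521097797^4}.
Raise to 138: e(P,Q) = 99161456223153 + 218997850083155*t + 63101405369862*t^2 + 71577332728755*t^3 in mu_{241}.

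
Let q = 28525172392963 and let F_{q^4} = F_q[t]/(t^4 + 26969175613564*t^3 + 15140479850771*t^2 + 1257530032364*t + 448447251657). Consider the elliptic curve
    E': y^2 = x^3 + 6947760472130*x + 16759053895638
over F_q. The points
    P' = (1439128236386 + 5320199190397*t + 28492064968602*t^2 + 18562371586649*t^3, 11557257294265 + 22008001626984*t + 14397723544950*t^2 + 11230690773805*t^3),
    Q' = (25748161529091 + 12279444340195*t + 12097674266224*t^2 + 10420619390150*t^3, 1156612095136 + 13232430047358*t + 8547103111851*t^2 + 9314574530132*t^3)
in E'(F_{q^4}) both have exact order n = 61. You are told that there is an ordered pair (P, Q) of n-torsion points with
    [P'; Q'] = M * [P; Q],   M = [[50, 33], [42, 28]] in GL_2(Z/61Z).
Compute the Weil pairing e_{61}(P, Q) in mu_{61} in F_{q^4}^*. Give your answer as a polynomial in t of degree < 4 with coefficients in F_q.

13669579005448 + 13310006775756*t + 18854450858663*t^2 + 25249316653748*t^3

The 61-Weil pairing on E[61] over F_{28525172392963} is alternating-bilinear: e_{61}(P',Q') = e_{61}(P,Q)^det(M).
50*28 - 33*42 = 14; reduced mod 61: det = 14, inverse 48.
6-bit Miller (111101) on E'/F_{28525172392963} with a'=6947760472130, b'=16759053895638: accumulate tangent/chord ratios at Q'+S and P'+S'.
Miller gives e_{61}(P',Q') = 4499664530883 + 492238687787*t + 12537101900344*t^2 + 2225899581314*t^3 in F_{28525172392963^4}.
(4499664530883 + 492238687787*t + 12537101900344*t^2 + 2225899581314*t^3)^{48} mod (28525172392963,f) = 13669579005448 + 13310006775756*t + 18854450858663*t^2 + 25249316653748*t^3.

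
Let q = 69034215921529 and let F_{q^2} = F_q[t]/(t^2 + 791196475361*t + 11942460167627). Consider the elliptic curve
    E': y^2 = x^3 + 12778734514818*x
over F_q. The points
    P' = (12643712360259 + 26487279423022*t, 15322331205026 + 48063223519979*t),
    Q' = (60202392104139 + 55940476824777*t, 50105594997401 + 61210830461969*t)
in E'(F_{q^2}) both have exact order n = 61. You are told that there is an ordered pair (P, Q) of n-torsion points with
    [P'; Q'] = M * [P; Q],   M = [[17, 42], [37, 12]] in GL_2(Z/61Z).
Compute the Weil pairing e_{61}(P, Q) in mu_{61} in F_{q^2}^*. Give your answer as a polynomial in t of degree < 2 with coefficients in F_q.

39690131883412 + 44358538693865*t

Alternating bilinearity on E[61] (values in mu_{61} in F_{69034215921529^2}) gives e(P',Q') = e(P,Q)^det(M).
So e_{61}(P,Q) = e_{61}(P',Q')^{38}, since 53*38 = 1 mod 61.
Miller loop for e_{61} over F_{69034215921529^2}: bits of 61 = 111101; 5 double steps + 4 add steps, l/v at each.
e_{61}(P',Q') = 67697117653707 + 65759685226998*t.
e_{61}(P,Q) = (67697117653707 + 65759685226998*t)^{38} = 39690131883412 + 44358538693865*t.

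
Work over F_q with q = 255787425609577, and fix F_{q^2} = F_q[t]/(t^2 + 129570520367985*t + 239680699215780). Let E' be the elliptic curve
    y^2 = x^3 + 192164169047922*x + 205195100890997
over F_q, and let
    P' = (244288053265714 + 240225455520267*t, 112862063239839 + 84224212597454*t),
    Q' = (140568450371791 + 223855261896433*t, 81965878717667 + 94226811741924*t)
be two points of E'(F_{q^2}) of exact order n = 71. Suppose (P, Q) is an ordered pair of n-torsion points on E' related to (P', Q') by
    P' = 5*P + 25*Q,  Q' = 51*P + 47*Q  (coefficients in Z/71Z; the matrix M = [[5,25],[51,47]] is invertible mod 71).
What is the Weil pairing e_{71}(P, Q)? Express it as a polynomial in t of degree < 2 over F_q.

103015152877150 + 56615981449216*t

e_{71}(aP+bQ,cP+dQ) = e_{71}(P,Q)^(ad-bc); with (a,b,c,d)=(5,25,51,47) this gives the det-71 law.
det(M) mod 71 = 25; its inverse in (Z/71)^* is 54 (check: 25*54 mod 71 = 1).
Miller loop for e_{71} over F_{255787425609577^2}: bits of 71 = 1000111; 6 double steps + 3 add steps, l/v at each.
The quotient is 104336669700955 + 96934137023127*t.
Hence e(P,Q) = 103015152877150 + 56615981449216*t in F_{255787425609577^2}^*.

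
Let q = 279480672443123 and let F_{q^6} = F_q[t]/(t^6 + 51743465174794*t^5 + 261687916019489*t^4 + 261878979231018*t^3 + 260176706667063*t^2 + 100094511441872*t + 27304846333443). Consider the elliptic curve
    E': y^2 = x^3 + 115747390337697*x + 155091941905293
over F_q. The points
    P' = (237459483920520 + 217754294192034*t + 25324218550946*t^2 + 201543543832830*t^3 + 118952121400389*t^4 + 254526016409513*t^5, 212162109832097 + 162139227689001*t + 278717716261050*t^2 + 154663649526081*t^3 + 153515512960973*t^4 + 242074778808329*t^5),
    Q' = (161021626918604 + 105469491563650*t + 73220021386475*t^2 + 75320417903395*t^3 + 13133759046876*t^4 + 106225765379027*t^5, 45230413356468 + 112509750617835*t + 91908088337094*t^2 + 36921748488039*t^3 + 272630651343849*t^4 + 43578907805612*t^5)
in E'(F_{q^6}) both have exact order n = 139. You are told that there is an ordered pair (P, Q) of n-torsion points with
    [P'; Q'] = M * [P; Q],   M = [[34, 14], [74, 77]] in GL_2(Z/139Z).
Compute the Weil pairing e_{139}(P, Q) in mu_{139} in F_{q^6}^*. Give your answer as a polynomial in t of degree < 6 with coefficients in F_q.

9880488957583 + 88312956460605*t + 27709704954687*t^2 + 247612410589053*t^3 + 69166963295372*t^4 + 66178192008686*t^5

e_{139}(aP+bQ,cP+dQ) = e_{139}(P,Q)^(ad-bc); with (a,b,c,d)=(34,14,74,77) this gives the det-139 law.
det(M) mod 139 = 53; its inverse in (Z/139)^* is 21 (check: 53*21 mod 139 = 1).
n = 139 = (10001011)_2 (8 bits, wt 4); accumulate f_{139,P'}(Q'+S)/f_{139,P'}(S) along the 7-step ladder.
Miller gives e_{139}(P',Q') = 163604878585204 + 95571940452812*t + 86689409923058*t^2 + 260856837088282*t^3 + 140672308330021*t^4 + 161407576606124*t^5 in F_{279480672443123^6}.
Thus e_{139}(P,Q) = 9880488957583 + 88312956460605*t + 27709704954687*t^2 + 247612410589053*t^3 + 69166963295372*t^4 + 66178192008686*t^5.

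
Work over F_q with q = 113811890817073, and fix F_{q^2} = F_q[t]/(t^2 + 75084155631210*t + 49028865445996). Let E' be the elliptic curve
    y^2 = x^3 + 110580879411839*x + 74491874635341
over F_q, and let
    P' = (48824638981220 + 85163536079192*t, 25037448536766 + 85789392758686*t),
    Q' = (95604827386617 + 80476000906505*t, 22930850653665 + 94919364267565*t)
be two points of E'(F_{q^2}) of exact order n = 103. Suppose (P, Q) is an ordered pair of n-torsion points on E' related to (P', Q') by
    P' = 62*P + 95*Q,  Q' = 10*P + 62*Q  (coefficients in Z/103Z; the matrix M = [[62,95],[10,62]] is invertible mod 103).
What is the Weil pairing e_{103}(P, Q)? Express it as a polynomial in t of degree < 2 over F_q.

Alternating bilinearity on E[103] (values in mu_{103} in F_{113811890817073^2}) gives e(P',Q') = e(P,Q)^det(M).
So e_{103}(P,Q) = e_{103}(P',Q')^{31}, since 10*31 = 1 mod 103.
Double-and-add over 1100111: 7-1 doublings, 5-1 additions; each step l_{T,T}/v_{2T} or l_{T,P'}/v at Q'+S for random S.
Result: e(P',Q') = 89434791806114 + 24626984632385*t.
e_{103}(P,Q) = (89434791806114 + 24626984632385*t)^{31} = 55691939633691 + 12505762159021*t.

55691939633691 + 12505762159021*t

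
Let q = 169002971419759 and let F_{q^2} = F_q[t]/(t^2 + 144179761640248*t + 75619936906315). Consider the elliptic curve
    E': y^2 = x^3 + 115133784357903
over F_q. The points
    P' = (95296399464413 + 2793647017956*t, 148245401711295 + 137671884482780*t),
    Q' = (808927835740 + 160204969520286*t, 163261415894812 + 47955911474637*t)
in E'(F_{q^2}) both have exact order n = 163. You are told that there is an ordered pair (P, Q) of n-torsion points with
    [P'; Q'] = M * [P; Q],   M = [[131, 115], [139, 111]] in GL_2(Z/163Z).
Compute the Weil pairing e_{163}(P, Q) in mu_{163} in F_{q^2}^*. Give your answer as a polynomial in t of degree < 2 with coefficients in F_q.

e_{163} is bilinear + alternating on E[163], so e_{163}(131*P + 115*Q, 139*P + 111*Q) = e_{163}(P,Q)^(131*111-115*139).
131*111 - 115*139 = -1444; reduced mod 163: det = 23, inverse 78.
Miller loop for e_{163} over F_{169002971419759^2}: bits of 163 = 10100011; 7 double steps + 3 add steps, l/v at each.
Result: e(P',Q') = 113181640594093 + 77998214231355*t.
Finally e_{163}(P,Q) = 37066283533684 + 146046374707395*t.

37066283533684 + 146046374707395*t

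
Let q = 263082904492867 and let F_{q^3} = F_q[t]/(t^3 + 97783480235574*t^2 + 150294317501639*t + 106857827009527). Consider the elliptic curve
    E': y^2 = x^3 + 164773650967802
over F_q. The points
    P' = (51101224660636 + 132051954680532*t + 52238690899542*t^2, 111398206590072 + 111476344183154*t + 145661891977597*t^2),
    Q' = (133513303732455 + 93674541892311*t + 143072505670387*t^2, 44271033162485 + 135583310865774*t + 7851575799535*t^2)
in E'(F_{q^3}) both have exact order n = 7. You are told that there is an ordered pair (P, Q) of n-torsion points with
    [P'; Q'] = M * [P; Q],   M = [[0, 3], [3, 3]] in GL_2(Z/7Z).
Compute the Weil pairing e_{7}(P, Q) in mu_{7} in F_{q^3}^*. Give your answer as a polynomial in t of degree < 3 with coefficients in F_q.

Since e_{7}(P,P)=e_{7}(Q,Q)=1 and e_{7}(Q,P)=e_{7}(P,Q)^{-1}, expanding e_{7}(3*Q,3*P + 3*Q) leaves e(P,Q)^det(M).
det M = 0*3 - 3*3 = -9 = 5 (mod 7); 5^{-1} = 3 (mod 7).
Miller loop for e_{7} over F_{263082904492867^3}: bits of 7 = 111; 2 double steps + 2 add steps, l/v at each.
The quotient is 81700413127966 + 144116102502502*t + 160364330350595*t^2.
(81700413127966 + 144116102502502*t + 160364330350595*t^2)^{3} mod (263082904492867,f) = 43707288427814 + 243552319646600*t + 121400129223682*t^2.

43707288427814 + 243552319646600*t + 121400129223682*t^2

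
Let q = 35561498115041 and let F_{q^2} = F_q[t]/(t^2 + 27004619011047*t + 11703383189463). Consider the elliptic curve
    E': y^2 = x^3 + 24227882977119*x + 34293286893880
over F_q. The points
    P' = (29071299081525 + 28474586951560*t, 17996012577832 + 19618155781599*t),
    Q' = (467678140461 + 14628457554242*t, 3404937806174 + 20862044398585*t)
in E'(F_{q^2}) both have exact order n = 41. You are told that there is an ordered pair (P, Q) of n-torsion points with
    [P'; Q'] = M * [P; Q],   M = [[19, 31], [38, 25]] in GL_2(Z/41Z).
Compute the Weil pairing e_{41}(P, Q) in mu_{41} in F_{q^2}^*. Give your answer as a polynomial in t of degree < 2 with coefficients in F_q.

e_{41} is bilinear + alternating on E[41], so e_{41}(19*P + 31*Q, 38*P + 25*Q) = e_{41}(P,Q)^(19*25-31*38).
det(M) mod 41 = 35; its inverse in (Z/41)^* is 34 (check: 35*34 mod 41 = 1).
6-bit Miller (101001) on E'/F_{35561498115041} with a'=24227882977119, b'=34293286893880: accumulate tangent/chord ratios at Q'+S and P'+S'.
The quotient is 8813336861042 + 31700024370547*t.
e_{41}(P,Q) = (8813336861042 + 31700024370547*t)^{34} = 35542724361671 + 32543687794327*t.

35542724361671 + 32543687794327*t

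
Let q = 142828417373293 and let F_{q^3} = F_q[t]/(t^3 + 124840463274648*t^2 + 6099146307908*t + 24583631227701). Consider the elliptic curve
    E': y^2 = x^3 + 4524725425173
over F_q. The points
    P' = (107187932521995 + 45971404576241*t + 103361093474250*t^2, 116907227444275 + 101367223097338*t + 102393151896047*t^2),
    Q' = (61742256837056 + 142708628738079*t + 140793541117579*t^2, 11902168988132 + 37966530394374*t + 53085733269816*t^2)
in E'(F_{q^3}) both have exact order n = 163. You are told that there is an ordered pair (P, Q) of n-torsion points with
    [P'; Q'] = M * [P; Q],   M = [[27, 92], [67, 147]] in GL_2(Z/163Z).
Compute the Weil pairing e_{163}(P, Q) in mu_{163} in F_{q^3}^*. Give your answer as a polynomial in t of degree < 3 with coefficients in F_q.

Alternating bilinearity on E[163] (values in mu_{163} in F_{142828417373293^3}) gives e(P',Q') = e(P,Q)^det(M).
Hence e(P,Q) = e(P',Q')^{15} where 15 = 87^{-1} mod 163.
Miller loop for e_{163} over F_{142828417373293^3}: bits of 163 = 10100011; 7 double steps + 3 add steps, l/v at each.
f_P(D_Q)/f_Q(D_P) = 138916086674060 + 54221415304943*t + 20966933294912*t^2.
Raise to 15: e(P,Q) = 78137012074635 + 13396918607261*t + 132166393529283*t^2 in mu_{163}.

78137012074635 + 13396918607261*t + 132166393529283*t^2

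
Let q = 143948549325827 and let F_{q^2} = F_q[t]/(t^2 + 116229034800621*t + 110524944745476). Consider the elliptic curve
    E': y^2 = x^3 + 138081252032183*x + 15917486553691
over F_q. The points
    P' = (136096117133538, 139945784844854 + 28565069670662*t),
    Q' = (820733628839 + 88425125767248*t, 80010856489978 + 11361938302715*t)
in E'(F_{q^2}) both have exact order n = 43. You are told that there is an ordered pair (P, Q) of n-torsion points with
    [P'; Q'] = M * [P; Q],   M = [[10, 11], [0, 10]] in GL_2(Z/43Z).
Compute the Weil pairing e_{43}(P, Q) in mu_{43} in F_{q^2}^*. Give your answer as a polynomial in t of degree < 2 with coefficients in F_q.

Under M = [[10,11],[0,10]] in GL_2(Z/43), e_{43}(P',Q') = e_{43}(P,Q)^(10*10-11*0 mod 43).
det(M) mod 43 = 14; its inverse in (Z/43)^* is 40 (check: 14*40 mod 43 = 1).
Double-and-add over 101011: 6-1 doublings, 4-1 additions; each step l_{T,T}/v_{2T} or l_{T,P'}/v at Q'+S for random S.
e_{43}(P',Q') = 46912777684714 + 143045834333291*t.
Hence e(P,Q) = 115665064851366 + 28831883328985*t in F_{143948549325827^2}^*.

115665064851366 + 28831883328985*t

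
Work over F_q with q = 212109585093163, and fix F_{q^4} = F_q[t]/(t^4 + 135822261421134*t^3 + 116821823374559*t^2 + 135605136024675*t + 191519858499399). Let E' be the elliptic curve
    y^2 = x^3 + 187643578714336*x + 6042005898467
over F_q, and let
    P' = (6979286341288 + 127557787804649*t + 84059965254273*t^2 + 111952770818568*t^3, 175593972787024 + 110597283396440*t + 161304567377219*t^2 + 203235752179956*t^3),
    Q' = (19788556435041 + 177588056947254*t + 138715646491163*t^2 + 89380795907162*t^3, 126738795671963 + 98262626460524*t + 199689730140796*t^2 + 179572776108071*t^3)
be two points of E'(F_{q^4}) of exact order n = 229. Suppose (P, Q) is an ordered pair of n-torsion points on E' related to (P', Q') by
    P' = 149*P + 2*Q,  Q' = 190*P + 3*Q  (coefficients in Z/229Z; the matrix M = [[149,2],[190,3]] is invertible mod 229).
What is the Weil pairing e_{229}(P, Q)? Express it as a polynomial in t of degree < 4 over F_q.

Alternating bilinearity on E[229] (values in mu_{229} in F_{212109585093163^4}) gives e(P',Q') = e(P,Q)^det(M).
Inverting 67 mod 229: 188. Thus e_{229}(P,Q) = e(P',Q')^{188}.
Build f_{229,P'} and f_{229,Q'} via the 8-bit ladder of 229=11100101_2; evaluate at shifted divisors; quotient in F_{212109585093163^4}.
f_P(D_Q)/f_Q(D_P) = 141215624156000 + 91209925523643*t + 103783894580189*t^2 + 70418217084753*t^3.
Raise to 188: e(P,Q) = 154479264365829 + 91438571617976*t + 206950223091937*t^2 + 77468945704909*t^3 in mu_{229}.

154479264365829 + 91438571617976*t + 206950223091937*t^2 + 77468945704909*t^3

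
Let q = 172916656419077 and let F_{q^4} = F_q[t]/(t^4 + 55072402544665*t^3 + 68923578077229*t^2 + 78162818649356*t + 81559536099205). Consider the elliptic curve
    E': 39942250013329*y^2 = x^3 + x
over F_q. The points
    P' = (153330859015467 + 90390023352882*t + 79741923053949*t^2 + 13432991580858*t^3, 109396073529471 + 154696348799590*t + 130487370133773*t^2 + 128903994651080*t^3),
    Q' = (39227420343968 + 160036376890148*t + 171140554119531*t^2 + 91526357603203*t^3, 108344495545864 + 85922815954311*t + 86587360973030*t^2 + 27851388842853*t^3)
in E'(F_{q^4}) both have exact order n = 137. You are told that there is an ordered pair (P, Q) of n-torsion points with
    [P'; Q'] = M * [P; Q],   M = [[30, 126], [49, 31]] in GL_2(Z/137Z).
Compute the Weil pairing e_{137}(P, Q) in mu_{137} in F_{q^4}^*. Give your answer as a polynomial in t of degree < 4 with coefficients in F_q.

Since e_{137}(P,P)=e_{137}(Q,Q)=1 and e_{137}(Q,P)=e_{137}(P,Q)^{-1}, expanding e_{137}(30*P + 126*Q,49*P + 31*Q) leaves e(P,Q)^det(M).
det M = 30*31 - 126*49 = -5244 = 99 (mod 137); 99^{-1} = 18 (mod 137).
Undo Montgomery via alpha=0, beta=81007099881215: (a',b')=(70911589511424,0) over F_{172916656419077}.
8-bit Miller (10001001) on E'/F_{172916656419077} with a'=70911589511424, b'=0: accumulate tangent/chord ratios at Q'+S and P'+S'.
Result: e(P',Q') = 137884424890439 + 71615042275384*t + 168951870312078*t^2 + 89997561349613*t^3.
Raise to 18: e(P,Q) = 138352238229833 + 103021730476057*t + 17848310322773*t^2 + 65961891572105*t^3 in mu_{137}.

138352238229833 + 103021730476057*t + 17848310322773*t^2 + 65961891572105*t^3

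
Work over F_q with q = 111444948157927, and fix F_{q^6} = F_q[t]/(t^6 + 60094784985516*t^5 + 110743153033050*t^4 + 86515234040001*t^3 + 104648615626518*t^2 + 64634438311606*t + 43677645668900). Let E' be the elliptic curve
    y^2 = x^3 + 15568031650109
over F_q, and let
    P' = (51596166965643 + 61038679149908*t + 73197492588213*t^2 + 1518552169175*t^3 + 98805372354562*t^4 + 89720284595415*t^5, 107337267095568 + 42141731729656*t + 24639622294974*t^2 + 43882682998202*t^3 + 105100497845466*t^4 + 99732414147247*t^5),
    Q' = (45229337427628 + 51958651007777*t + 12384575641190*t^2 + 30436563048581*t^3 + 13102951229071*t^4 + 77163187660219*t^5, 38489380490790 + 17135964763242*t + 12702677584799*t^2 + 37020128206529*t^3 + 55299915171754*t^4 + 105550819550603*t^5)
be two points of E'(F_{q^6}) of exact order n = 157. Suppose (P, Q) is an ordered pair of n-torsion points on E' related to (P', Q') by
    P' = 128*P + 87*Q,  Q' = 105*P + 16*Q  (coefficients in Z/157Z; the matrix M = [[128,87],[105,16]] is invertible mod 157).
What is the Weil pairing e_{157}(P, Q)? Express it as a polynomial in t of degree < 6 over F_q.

86317973715208 + 53200881870928*t + 7268992562963*t^2 + 109213565977602*t^3 + 100889750661559*t^4 + 106037441155107*t^5

e_{157}(aP+bQ,cP+dQ) = e_{157}(P,Q)^(ad-bc); with (a,b,c,d)=(128,87,105,16) this gives the det-157 law.
Hence e(P,Q) = e(P',Q')^{107} where 107 = 135^{-1} mod 157.
Miller loop for e_{157} over F_{111444948157927^6}: bits of 157 = 10011101; 7 double steps + 4 add steps, l/v at each.
Result: e(P',Q') = 28870934366920 + 12608828197804*t + 1576358535801*t^2 + 99554436518679*t^3 + 2316699008626*t^4 + 109105793110010*t^5.
Raise to 107: e(P,Q) = 86317973715208 + 53200881870928*t + 7268992562963*t^2 + 109213565977602*t^3 + 100889750661559*t^4 + 106037441155107*t^5 in mu_{157}.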